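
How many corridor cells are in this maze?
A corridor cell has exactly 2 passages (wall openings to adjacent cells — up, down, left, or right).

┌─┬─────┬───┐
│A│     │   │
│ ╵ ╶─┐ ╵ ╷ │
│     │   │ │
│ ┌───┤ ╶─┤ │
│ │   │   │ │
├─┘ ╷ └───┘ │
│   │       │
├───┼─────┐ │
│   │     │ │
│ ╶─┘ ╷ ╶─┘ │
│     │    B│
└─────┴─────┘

Counting cells with exactly 2 passages:
Total corridor cells: 24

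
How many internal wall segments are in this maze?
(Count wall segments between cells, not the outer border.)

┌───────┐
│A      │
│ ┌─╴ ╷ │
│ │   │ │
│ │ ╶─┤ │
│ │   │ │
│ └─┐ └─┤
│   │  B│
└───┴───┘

Counting internal wall segments:
Total internal walls: 9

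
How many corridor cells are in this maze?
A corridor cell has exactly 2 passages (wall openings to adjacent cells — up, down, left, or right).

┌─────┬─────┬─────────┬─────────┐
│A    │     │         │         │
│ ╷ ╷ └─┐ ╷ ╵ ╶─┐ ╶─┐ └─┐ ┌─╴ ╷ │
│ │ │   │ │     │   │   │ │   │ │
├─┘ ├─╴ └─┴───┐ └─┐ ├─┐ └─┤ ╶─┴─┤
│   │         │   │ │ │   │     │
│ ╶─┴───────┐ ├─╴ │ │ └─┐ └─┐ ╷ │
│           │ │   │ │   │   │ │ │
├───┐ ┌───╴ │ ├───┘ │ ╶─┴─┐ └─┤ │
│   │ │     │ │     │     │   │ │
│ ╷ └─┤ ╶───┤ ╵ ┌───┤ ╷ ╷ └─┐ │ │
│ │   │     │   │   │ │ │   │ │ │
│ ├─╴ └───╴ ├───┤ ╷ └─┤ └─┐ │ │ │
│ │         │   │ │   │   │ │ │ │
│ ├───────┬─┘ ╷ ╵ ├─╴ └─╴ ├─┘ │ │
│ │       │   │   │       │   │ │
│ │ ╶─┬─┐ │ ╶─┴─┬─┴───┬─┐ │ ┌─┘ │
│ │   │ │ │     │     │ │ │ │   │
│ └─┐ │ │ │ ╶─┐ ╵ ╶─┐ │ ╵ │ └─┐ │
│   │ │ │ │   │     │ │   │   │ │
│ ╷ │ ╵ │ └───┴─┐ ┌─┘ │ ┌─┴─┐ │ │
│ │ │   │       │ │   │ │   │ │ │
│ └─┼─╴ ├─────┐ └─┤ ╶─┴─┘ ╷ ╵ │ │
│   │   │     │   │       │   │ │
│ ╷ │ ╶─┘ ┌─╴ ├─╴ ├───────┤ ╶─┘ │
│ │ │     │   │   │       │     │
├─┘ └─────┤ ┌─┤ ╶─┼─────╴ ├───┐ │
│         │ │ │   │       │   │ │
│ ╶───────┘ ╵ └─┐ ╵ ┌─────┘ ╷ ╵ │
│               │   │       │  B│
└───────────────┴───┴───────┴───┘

Counting cells with exactly 2 passages:
Total corridor cells: 183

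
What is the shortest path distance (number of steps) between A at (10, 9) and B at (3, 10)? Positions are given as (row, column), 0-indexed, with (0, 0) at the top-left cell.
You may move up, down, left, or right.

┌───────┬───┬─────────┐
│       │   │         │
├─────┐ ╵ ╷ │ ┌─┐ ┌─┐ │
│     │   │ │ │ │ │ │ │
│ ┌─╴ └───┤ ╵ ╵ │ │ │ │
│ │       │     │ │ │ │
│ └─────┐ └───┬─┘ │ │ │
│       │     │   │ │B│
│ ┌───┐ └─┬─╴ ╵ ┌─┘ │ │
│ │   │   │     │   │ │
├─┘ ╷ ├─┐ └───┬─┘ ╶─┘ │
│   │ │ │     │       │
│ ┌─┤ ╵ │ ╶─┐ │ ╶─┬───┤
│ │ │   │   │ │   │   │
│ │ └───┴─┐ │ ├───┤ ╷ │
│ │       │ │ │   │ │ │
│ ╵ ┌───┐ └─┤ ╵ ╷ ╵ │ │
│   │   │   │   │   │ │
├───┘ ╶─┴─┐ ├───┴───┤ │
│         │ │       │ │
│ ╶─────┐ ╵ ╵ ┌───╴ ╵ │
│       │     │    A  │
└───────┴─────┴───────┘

Finding path from (10, 9) to (3, 10):
Path: (10,9) → (10,10) → (9,10) → (8,10) → (7,10) → (6,10) → (6,9) → (7,9) → (8,9) → (8,8) → (7,8) → (7,7) → (8,7) → (8,6) → (7,6) → (6,6) → (5,6) → (5,5) → (5,4) → (4,4) → (4,3) → (3,3) → (3,2) → (3,1) → (3,0) → (2,0) → (1,0) → (1,1) → (1,2) → (2,2) → (2,3) → (2,4) → (3,4) → (3,5) → (3,6) → (4,6) → (4,7) → (3,7) → (3,8) → (2,8) → (1,8) → (0,8) → (0,9) → (0,10) → (1,10) → (2,10) → (3,10)
Distance: 46 steps

Solution:

┌───────┬───┬─────────┐
│       │   │    ↱ → ↓│
├─────┐ ╵ ╷ │ ┌─┐ ┌─┐ │
│↱ → ↓│   │ │ │ │↑│ │↓│
│ ┌─╴ └───┤ ╵ ╵ │ │ │ │
│↑│  ↳ → ↓│     │↑│ │↓│
│ └─────┐ └───┬─┘ │ │ │
│↑ ← ← ↰│↳ → ↓│↱ ↑│ │B│
│ ┌───┐ └─┬─╴ ╵ ┌─┘ │ │
│ │   │↑ ↰│  ↳ ↑│   │ │
├─┘ ╷ ├─┐ └───┬─┘ ╶─┘ │
│   │ │ │↑ ← ↰│       │
│ ┌─┤ ╵ │ ╶─┐ │ ╶─┬───┤
│ │ │   │   │↑│   │↓ ↰│
│ │ └───┴─┐ │ ├───┤ ╷ │
│ │       │ │↑│↓ ↰│↓│↑│
│ ╵ ┌───┐ └─┤ ╵ ╷ ╵ │ │
│   │   │   │↑ ↲│↑ ↲│↑│
├───┘ ╶─┴─┐ ├───┴───┤ │
│         │ │       │↑│
│ ╶─────┐ ╵ ╵ ┌───╴ ╵ │
│       │     │    A ↑│
└───────┴─────┴───────┘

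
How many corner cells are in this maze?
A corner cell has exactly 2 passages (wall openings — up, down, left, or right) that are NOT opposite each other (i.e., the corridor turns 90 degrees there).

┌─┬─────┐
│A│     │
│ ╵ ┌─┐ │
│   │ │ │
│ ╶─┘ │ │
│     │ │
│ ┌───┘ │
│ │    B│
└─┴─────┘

Counting corner cells (2 non-opposite passages):
Total corners: 5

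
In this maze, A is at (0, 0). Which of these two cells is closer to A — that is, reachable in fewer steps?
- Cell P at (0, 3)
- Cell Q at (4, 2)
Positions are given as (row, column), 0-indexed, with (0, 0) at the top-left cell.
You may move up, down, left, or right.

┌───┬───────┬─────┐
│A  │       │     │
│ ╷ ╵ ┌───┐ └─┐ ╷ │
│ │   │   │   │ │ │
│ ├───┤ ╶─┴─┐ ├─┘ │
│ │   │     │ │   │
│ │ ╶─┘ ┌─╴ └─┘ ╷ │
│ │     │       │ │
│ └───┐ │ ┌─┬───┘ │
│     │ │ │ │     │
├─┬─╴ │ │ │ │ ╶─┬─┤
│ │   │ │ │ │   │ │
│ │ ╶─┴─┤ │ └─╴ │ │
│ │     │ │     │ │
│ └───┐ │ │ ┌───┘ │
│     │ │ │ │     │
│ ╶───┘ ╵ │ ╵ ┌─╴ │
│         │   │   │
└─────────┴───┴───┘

Shortest path A → P at (0, 3): 5 steps
Shortest path A → Q at (4, 2): 6 steps

P is closer (5 steps vs 6 steps).

Path to P:

┌───┬───────┬─────┐
│A ↓│↱ P    │     │
│ ╷ ╵ ┌───┐ └─┐ ╷ │
│ │↳ ↑│   │   │ │ │
│ ├───┤ ╶─┴─┐ ├─┘ │
│ │   │     │ │   │
│ │ ╶─┘ ┌─╴ └─┘ ╷ │
│ │     │       │ │
│ └───┐ │ ┌─┬───┘ │
│     │ │ │ │     │
├─┬─╴ │ │ │ │ ╶─┬─┤
│ │   │ │ │ │   │ │
│ │ ╶─┴─┤ │ └─╴ │ │
│ │     │ │     │ │
│ └───┐ │ │ ┌───┘ │
│     │ │ │ │     │
│ ╶───┘ ╵ │ ╵ ┌─╴ │
│         │   │   │
└─────────┴───┴───┘

Path to Q:

┌───┬───────┬─────┐
│A  │       │     │
│ ╷ ╵ ┌───┐ └─┐ ╷ │
│↓│   │   │   │ │ │
│ ├───┤ ╶─┴─┐ ├─┘ │
│↓│   │     │ │   │
│ │ ╶─┘ ┌─╴ └─┘ ╷ │
│↓│     │       │ │
│ └───┐ │ ┌─┬───┘ │
│↳ → Q│ │ │ │     │
├─┬─╴ │ │ │ │ ╶─┬─┤
│ │   │ │ │ │   │ │
│ │ ╶─┴─┤ │ └─╴ │ │
│ │     │ │     │ │
│ └───┐ │ │ ┌───┘ │
│     │ │ │ │     │
│ ╶───┘ ╵ │ ╵ ┌─╴ │
│         │   │   │
└─────────┴───┴───┘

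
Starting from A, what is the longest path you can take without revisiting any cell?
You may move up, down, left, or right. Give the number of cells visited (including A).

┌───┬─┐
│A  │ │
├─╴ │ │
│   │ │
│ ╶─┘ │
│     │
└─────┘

Finding longest simple path using DFS:
Start: (0, 0)
Longest path visits 9 cells
Path: A → right → down → left → down → right → right → up → up

Solution:

┌───┬─┐
│A ↓│B│
├─╴ │ │
│↓ ↲│↑│
│ ╶─┘ │
│↳ → ↑│
└─────┘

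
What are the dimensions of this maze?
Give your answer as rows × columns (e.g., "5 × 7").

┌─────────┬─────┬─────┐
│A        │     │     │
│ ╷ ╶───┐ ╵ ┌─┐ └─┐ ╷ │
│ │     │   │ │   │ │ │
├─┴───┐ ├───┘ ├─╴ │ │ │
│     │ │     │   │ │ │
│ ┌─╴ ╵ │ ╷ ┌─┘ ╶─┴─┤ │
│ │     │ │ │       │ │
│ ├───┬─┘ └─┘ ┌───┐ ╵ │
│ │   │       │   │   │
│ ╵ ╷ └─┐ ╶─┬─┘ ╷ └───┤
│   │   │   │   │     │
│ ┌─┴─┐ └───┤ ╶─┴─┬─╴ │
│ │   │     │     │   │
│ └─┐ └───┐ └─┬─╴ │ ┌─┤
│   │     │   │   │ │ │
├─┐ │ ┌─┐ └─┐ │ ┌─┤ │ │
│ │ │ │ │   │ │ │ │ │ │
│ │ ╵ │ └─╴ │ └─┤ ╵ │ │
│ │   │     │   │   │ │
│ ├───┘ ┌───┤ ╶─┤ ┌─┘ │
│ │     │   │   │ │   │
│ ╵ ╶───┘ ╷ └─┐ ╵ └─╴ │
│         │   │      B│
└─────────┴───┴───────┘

Counting the maze dimensions:
Rows (vertical): 12
Columns (horizontal): 11
Dimensions: 12 × 11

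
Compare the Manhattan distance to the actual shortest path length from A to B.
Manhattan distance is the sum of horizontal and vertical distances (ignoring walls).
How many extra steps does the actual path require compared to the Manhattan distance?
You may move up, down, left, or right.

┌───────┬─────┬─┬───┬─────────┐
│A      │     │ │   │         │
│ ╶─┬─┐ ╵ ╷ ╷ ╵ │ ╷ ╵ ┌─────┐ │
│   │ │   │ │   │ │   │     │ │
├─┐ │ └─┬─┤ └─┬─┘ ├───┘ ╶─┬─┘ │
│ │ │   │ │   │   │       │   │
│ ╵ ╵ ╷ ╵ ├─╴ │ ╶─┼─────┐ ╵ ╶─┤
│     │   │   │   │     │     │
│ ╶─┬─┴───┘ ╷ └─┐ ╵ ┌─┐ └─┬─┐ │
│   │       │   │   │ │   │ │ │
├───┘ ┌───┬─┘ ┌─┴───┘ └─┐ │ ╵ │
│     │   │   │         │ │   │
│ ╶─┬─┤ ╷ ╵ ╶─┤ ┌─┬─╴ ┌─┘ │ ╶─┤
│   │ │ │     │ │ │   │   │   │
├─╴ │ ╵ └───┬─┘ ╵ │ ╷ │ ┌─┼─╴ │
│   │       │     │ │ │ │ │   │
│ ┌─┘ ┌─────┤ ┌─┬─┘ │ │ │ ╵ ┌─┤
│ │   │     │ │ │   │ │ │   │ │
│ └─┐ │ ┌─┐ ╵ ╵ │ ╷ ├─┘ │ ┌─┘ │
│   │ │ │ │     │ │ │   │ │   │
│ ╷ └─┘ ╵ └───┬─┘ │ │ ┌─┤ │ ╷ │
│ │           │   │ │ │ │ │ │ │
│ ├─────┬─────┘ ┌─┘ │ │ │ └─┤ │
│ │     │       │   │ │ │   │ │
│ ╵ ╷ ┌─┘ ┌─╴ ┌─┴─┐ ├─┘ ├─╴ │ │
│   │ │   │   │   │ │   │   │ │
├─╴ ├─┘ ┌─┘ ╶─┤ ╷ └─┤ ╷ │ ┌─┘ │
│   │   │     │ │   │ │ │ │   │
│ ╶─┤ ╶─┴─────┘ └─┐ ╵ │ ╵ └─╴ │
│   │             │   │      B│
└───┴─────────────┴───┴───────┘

Manhattan distance: |14 - 0| + |14 - 0| = 28
Actual path length: 80
Extra steps: 80 - 28 = 52

Solution:

┌───────┬─────┬─┬───┬─────────┐
│A → → ↓│↱ ↓  │ │   │         │
│ ╶─┬─┐ ╵ ╷ ╷ ╵ │ ╷ ╵ ┌─────┐ │
│   │ │↳ ↑│↓│   │ │   │     │ │
├─┐ │ └─┬─┤ └─┬─┘ ├───┘ ╶─┬─┘ │
│ │ │   │ │↳ ↓│   │       │   │
│ ╵ ╵ ╷ ╵ ├─╴ │ ╶─┼─────┐ ╵ ╶─┤
│     │   │↓ ↲│   │     │     │
│ ╶─┬─┴───┘ ╷ └─┐ ╵ ┌─┐ └─┬─┐ │
│   │↓ ← ← ↲│   │   │ │   │ │ │
├───┘ ┌───┬─┘ ┌─┴───┘ └─┐ │ ╵ │
│↓ ← ↲│   │   │↱ → → ↓  │ │   │
│ ╶─┬─┤ ╷ ╵ ╶─┤ ┌─┬─╴ ┌─┘ │ ╶─┤
│↳ ↓│ │ │     │↑│ │↓ ↲│   │   │
├─╴ │ ╵ └───┬─┘ ╵ │ ╷ │ ┌─┼─╴ │
│↓ ↲│       │↱ ↑  │↓│ │ │ │   │
│ ┌─┘ ┌─────┤ ┌─┬─┘ │ │ │ ╵ ┌─┤
│↓│   │↱ → ↓│↑│ │↓ ↲│ │ │   │ │
│ └─┐ │ ┌─┐ ╵ ╵ │ ╷ ├─┘ │ ┌─┘ │
│↳ ↓│ │↑│ │↳ ↑  │↓│ │   │ │   │
│ ╷ └─┘ ╵ └───┬─┘ │ │ ┌─┤ │ ╷ │
│ │↳ → ↑      │↓ ↲│ │ │ │ │ │ │
│ ├─────┬─────┘ ┌─┘ │ │ │ └─┤ │
│ │     │↓ ← ← ↲│   │ │ │   │ │
│ ╵ ╷ ┌─┘ ┌─╴ ┌─┴─┐ ├─┘ ├─╴ │ │
│   │ │↓ ↲│   │↱ ↓│ │↱ ↓│   │ │
├─╴ ├─┘ ┌─┘ ╶─┤ ╷ └─┤ ╷ │ ┌─┘ │
│   │↓ ↲│     │↑│↳ ↓│↑│↓│ │   │
│ ╶─┤ ╶─┴─────┘ └─┐ ╵ │ ╵ └─╴ │
│   │↳ → → → → ↑  │↳ ↑│↳ → → B│
└───┴─────────────┴───┴───────┘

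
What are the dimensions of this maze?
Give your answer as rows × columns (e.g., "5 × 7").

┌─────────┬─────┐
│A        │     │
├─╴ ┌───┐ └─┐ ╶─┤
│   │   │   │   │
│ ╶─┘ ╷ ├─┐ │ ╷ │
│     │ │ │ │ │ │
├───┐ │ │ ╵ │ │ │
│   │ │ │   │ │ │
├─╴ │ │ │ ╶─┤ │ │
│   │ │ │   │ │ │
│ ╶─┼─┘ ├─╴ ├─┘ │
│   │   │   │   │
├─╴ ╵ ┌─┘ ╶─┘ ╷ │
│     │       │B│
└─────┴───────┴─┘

Counting the maze dimensions:
Rows (vertical): 7
Columns (horizontal): 8
Dimensions: 7 × 8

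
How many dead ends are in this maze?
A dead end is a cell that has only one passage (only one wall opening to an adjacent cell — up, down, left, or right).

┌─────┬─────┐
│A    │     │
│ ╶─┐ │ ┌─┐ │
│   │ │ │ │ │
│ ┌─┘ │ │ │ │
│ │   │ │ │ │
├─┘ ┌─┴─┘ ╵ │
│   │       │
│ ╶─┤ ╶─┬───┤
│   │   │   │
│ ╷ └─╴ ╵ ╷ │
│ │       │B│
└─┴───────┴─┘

Checking each cell for number of passages:

Dead ends found at positions:
  (1, 1)
  (1, 4)
  (2, 0)
  (2, 3)
  (5, 0)
  (5, 5)
Total dead ends: 6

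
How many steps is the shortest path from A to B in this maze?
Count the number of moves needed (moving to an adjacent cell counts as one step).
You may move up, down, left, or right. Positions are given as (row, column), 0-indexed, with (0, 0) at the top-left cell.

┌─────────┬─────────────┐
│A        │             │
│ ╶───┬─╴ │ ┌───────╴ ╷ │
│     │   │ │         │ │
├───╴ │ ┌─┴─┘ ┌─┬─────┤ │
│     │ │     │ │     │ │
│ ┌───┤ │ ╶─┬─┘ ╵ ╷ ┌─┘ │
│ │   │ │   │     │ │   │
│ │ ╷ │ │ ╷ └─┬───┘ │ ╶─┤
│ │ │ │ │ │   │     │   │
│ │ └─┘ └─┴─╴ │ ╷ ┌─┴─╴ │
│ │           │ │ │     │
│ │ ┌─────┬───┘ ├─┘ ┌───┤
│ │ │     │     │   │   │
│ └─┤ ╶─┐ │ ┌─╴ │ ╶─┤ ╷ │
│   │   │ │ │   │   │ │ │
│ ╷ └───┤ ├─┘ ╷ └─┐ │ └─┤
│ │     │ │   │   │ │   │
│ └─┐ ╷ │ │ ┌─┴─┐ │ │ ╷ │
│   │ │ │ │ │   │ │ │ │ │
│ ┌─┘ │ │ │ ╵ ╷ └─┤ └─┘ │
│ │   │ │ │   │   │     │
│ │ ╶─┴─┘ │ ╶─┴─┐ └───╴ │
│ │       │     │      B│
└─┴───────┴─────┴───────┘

Using BFS to find shortest path:
Start: (0, 0), End: (11, 11)
Path found:
(0,0) → (0,1) → (0,2) → (0,3) → (0,4) → (1,4) → (1,3) → (2,3) → (3,3) → (4,3) → (5,3) → (5,4) → (5,5) → (5,6) → (4,6) → (4,5) → (3,5) → (3,4) → (2,4) → (2,5) → (2,6) → (1,6) → (1,7) → (1,8) → (1,9) → (1,10) → (0,10) → (0,11) → (1,11) → (2,11) → (3,11) → (3,10) → (4,10) → (4,11) → (5,11) → (5,10) → (5,9) → (6,9) → (6,8) → (7,8) → (7,9) → (8,9) → (9,9) → (10,9) → (10,10) → (10,11) → (11,11)
Number of steps: 46

Solution:

┌─────────┬─────────────┐
│A → → → ↓│          ↱ ↓│
│ ╶───┬─╴ │ ┌───────╴ ╷ │
│     │↓ ↲│ │↱ → → → ↑│↓│
├───╴ │ ┌─┴─┘ ┌─┬─────┤ │
│     │↓│↱ → ↑│ │     │↓│
│ ┌───┤ │ ╶─┬─┘ ╵ ╷ ┌─┘ │
│ │   │↓│↑ ↰│     │ │↓ ↲│
│ │ ╷ │ │ ╷ └─┬───┘ │ ╶─┤
│ │ │ │↓│ │↑ ↰│     │↳ ↓│
│ │ └─┘ └─┴─╴ │ ╷ ┌─┴─╴ │
│ │    ↳ → → ↑│ │ │↓ ← ↲│
│ │ ┌─────┬───┘ ├─┘ ┌───┤
│ │ │     │     │↓ ↲│   │
│ └─┤ ╶─┐ │ ┌─╴ │ ╶─┤ ╷ │
│   │   │ │ │   │↳ ↓│ │ │
│ ╷ └───┤ ├─┘ ╷ └─┐ │ └─┤
│ │     │ │   │   │↓│   │
│ └─┐ ╷ │ │ ┌─┴─┐ │ │ ╷ │
│   │ │ │ │ │   │ │↓│ │ │
│ ┌─┘ │ │ │ ╵ ╷ └─┤ └─┘ │
│ │   │ │ │   │   │↳ → ↓│
│ │ ╶─┴─┘ │ ╶─┴─┐ └───╴ │
│ │       │     │      B│
└─┴───────┴─────┴───────┘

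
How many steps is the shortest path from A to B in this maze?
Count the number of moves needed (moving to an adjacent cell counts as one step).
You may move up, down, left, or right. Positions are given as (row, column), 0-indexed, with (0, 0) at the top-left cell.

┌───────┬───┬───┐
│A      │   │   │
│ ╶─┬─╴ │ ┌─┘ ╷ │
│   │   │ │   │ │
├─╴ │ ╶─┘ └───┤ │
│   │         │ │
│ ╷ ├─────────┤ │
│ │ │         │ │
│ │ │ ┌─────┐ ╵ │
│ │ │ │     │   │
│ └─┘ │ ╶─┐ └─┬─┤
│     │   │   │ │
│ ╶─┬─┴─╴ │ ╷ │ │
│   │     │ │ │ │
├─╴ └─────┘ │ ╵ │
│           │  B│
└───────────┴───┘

Using BFS to find shortest path:
Start: (0, 0), End: (7, 7)
Path found:
(0,0) → (1,0) → (1,1) → (2,1) → (2,0) → (3,0) → (4,0) → (5,0) → (6,0) → (6,1) → (7,1) → (7,2) → (7,3) → (7,4) → (7,5) → (6,5) → (5,5) → (5,6) → (6,6) → (7,6) → (7,7)
Number of steps: 20

Solution:

┌───────┬───┬───┐
│A      │   │   │
│ ╶─┬─╴ │ ┌─┘ ╷ │
│↳ ↓│   │ │   │ │
├─╴ │ ╶─┘ └───┤ │
│↓ ↲│         │ │
│ ╷ ├─────────┤ │
│↓│ │         │ │
│ │ │ ┌─────┐ ╵ │
│↓│ │ │     │   │
│ └─┘ │ ╶─┐ └─┬─┤
│↓    │   │↱ ↓│ │
│ ╶─┬─┴─╴ │ ╷ │ │
│↳ ↓│     │↑│↓│ │
├─╴ └─────┘ │ ╵ │
│  ↳ → → → ↑│↳ B│
└───────────┴───┘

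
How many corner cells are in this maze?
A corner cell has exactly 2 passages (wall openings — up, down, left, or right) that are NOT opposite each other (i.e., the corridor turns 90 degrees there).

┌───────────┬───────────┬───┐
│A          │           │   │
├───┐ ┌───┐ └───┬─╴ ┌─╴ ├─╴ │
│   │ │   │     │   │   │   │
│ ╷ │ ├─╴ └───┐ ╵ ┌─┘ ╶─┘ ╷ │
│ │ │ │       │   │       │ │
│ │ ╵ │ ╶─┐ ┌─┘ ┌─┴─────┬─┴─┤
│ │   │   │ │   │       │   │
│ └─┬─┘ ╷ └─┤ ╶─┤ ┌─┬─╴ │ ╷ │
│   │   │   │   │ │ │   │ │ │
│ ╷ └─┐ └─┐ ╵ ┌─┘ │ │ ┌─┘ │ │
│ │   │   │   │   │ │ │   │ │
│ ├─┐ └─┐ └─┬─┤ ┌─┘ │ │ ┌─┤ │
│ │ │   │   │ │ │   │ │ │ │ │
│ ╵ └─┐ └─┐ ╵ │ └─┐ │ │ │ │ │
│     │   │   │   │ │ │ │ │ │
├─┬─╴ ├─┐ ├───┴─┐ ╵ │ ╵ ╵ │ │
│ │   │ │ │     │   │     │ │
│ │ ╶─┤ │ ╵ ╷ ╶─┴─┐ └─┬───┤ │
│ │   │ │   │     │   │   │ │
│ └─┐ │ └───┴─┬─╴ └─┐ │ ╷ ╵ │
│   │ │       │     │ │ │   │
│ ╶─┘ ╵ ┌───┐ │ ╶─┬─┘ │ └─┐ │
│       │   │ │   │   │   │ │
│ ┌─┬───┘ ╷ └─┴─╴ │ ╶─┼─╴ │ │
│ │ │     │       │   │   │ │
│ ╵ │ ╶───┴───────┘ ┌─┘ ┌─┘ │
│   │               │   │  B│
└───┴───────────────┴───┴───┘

Counting corner cells (2 non-opposite passages):
Total corners: 92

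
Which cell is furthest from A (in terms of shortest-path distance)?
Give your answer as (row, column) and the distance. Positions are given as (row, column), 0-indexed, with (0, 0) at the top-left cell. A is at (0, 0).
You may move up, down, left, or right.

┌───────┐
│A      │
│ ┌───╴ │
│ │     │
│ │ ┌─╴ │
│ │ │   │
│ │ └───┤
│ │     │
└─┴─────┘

Computing BFS distances from A to all cells:
Furthest cell: (3, 3)
Distance: 10 steps

Path from A to the furthest cell:

┌───────┐
│A → → ↓│
│ ┌───╴ │
│ │↓ ← ↲│
│ │ ┌─╴ │
│ │↓│   │
│ │ └───┤
│ │↳ → B│
└─┴─────┘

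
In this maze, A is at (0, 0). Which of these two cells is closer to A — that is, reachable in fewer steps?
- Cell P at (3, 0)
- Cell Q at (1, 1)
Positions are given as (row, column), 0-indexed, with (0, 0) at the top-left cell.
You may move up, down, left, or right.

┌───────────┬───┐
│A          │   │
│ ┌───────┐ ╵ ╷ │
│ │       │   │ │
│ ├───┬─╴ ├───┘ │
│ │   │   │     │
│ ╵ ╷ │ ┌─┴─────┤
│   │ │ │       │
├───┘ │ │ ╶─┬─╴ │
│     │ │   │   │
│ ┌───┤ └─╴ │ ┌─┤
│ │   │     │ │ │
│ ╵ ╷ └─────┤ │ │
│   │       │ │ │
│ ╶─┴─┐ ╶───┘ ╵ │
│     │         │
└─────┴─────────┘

Shortest path A → P at (3, 0): 3 steps
Shortest path A → Q at (1, 1): 42 steps

P is closer (3 steps vs 42 steps).

Path to P:

┌───────────┬───┐
│A          │   │
│ ┌───────┐ ╵ ╷ │
│↓│       │   │ │
│ ├───┬─╴ ├───┘ │
│↓│   │   │     │
│ ╵ ╷ │ ┌─┴─────┤
│P  │ │ │       │
├───┘ │ │ ╶─┬─╴ │
│     │ │   │   │
│ ┌───┤ └─╴ │ ┌─┤
│ │   │     │ │ │
│ ╵ ╷ └─────┤ │ │
│   │       │ │ │
│ ╶─┴─┐ ╶───┘ ╵ │
│     │         │
└─────┴─────────┘

Path to Q:

┌───────────┬───┐
│A          │   │
│ ┌───────┐ ╵ ╷ │
│↓│Q ← ← ↰│   │ │
│ ├───┬─╴ ├───┘ │
│↓│↱ ↓│↱ ↑│     │
│ ╵ ╷ │ ┌─┴─────┤
│↳ ↑│↓│↑│↓ ← ← ↰│
├───┘ │ │ ╶─┬─╴ │
│↓ ← ↲│↑│↳ ↓│↱ ↑│
│ ┌───┤ └─╴ │ ┌─┤
│↓│↱ ↓│↑ ← ↲│↑│ │
│ ╵ ╷ └─────┤ │ │
│↳ ↑│↳ ↓    │↑│ │
│ ╶─┴─┐ ╶───┘ ╵ │
│     │↳ → → ↑  │
└─────┴─────────┘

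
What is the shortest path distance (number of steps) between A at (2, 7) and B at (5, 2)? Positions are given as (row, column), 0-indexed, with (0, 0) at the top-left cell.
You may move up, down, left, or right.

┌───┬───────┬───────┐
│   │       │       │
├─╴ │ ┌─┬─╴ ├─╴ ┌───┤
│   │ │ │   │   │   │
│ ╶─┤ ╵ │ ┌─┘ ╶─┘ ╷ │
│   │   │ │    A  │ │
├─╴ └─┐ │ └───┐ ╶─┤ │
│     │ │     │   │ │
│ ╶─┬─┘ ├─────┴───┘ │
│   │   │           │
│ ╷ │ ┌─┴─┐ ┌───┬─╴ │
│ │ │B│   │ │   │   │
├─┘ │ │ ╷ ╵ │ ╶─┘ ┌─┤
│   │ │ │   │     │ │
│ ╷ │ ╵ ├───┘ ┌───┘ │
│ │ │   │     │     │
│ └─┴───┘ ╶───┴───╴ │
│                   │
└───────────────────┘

Finding path from (2, 7) to (5, 2):
Path: (2,7) → (2,8) → (1,8) → (1,9) → (2,9) → (3,9) → (4,9) → (4,8) → (4,7) → (4,6) → (4,5) → (5,5) → (6,5) → (6,4) → (5,4) → (5,3) → (6,3) → (7,3) → (7,2) → (6,2) → (5,2)
Distance: 20 steps

Solution:

┌───┬───────┬───────┐
│   │       │       │
├─╴ │ ┌─┬─╴ ├─╴ ┌───┤
│   │ │ │   │   │↱ ↓│
│ ╶─┤ ╵ │ ┌─┘ ╶─┘ ╷ │
│   │   │ │    A ↑│↓│
├─╴ └─┐ │ └───┐ ╶─┤ │
│     │ │     │   │↓│
│ ╶─┬─┘ ├─────┴───┘ │
│   │   │  ↓ ← ← ← ↲│
│ ╷ │ ┌─┴─┐ ┌───┬─╴ │
│ │ │B│↓ ↰│↓│   │   │
├─┘ │ │ ╷ ╵ │ ╶─┘ ┌─┤
│   │↑│↓│↑ ↲│     │ │
│ ╷ │ ╵ ├───┘ ┌───┘ │
│ │ │↑ ↲│     │     │
│ └─┴───┘ ╶───┴───╴ │
│                   │
└───────────────────┘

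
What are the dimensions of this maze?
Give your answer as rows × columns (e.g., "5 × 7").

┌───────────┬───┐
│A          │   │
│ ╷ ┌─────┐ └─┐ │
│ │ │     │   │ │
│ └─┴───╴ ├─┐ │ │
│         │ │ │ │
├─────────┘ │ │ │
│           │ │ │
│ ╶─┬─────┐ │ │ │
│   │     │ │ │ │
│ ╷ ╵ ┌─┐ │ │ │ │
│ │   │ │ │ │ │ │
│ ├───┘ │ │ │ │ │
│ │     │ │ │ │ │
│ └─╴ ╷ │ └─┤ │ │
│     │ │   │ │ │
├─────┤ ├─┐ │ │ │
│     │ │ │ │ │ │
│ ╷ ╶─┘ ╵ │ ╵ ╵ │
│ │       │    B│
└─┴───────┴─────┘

Counting the maze dimensions:
Rows (vertical): 10
Columns (horizontal): 8
Dimensions: 10 × 8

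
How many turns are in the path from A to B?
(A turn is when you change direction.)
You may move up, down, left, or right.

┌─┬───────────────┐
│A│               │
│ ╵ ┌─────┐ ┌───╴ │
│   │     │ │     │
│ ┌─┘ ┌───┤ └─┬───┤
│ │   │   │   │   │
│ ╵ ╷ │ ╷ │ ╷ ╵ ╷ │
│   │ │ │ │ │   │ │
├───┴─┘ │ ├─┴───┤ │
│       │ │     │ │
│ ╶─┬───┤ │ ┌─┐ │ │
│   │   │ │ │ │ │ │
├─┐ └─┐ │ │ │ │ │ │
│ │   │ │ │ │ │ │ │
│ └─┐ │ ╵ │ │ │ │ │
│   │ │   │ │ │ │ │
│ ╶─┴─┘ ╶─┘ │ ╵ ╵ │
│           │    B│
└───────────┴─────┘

Directions: down, right, up, right, right, right, right, down, down, right, down, right, up, right, down, down, down, down, down, down
Number of turns: 10

Solution:

┌─┬───────────────┐
│A│↱ → → → ↓      │
│ ╵ ┌─────┐ ┌───╴ │
│↳ ↑│     │↓│     │
│ ┌─┘ ┌───┤ └─┬───┤
│ │   │   │↳ ↓│↱ ↓│
│ ╵ ╷ │ ╷ │ ╷ ╵ ╷ │
│   │ │ │ │ │↳ ↑│↓│
├───┴─┘ │ ├─┴───┤ │
│       │ │     │↓│
│ ╶─┬───┤ │ ┌─┐ │ │
│   │   │ │ │ │ │↓│
├─┐ └─┐ │ │ │ │ │ │
│ │   │ │ │ │ │ │↓│
│ └─┐ │ ╵ │ │ │ │ │
│   │ │   │ │ │ │↓│
│ ╶─┴─┘ ╶─┘ │ ╵ ╵ │
│           │    B│
└───────────┴─────┘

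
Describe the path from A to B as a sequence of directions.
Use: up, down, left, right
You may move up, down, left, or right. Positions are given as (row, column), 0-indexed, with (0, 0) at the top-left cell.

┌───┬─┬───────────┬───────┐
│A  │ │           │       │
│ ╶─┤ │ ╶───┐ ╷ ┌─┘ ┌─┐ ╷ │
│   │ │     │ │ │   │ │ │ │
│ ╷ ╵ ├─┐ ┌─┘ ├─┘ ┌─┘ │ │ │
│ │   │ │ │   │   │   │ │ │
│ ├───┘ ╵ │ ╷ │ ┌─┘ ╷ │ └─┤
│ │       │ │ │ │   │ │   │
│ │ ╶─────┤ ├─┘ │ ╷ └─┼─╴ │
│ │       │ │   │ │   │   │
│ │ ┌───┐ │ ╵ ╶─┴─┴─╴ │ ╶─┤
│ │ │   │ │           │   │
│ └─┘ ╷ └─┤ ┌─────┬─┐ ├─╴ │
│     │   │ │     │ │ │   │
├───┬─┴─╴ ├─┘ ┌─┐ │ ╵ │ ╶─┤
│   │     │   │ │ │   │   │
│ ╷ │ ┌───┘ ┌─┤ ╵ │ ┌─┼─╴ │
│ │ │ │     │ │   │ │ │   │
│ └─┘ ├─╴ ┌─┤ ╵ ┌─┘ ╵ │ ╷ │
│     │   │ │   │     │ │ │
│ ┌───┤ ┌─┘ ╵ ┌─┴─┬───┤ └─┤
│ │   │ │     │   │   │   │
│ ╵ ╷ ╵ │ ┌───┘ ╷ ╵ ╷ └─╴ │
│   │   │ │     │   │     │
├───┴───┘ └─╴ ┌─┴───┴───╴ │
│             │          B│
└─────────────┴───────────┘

Finding the path and converting it to directions:
Path through cells: (0,0) → (1,0) → (2,0) → (3,0) → (4,0) → (5,0) → (6,0) → (6,1) → (6,2) → (5,2) → (5,3) → (6,3) → (6,4) → (7,4) → (7,3) → (7,2) → (8,2) → (9,2) → (9,1) → (9,0) → (10,0) → (11,0) → (11,1) → (10,1) → (10,2) → (11,2) → (11,3) → (10,3) → (9,3) → (9,4) → (8,4) → (8,5) → (7,5) → (7,6) → (6,6) → (6,7) → (6,8) → (7,8) → (8,8) → (8,7) → (9,7) → (9,6) → (10,6) → (10,5) → (10,4) → (11,4) → (12,4) → (12,5) → (12,6) → (11,6) → (11,7) → (10,7) → (10,8) → (11,8) → (11,9) → (10,9) → (10,10) → (11,10) → (11,11) → (11,12) → (12,12)
Directions: down, down, down, down, down, down, right, right, up, right, down, right, down, left, left, down, down, left, left, down, down, right, up, right, down, right, up, up, right, up, right, up, right, up, right, right, down, down, left, down, left, down, left, left, down, down, right, right, up, right, up, right, down, right, up, right, down, right, right, down

Solution:

┌───┬─┬───────────┬───────┐
│A  │ │           │       │
│ ╶─┤ │ ╶───┐ ╷ ┌─┘ ┌─┐ ╷ │
│↓  │ │     │ │ │   │ │ │ │
│ ╷ ╵ ├─┐ ┌─┘ ├─┘ ┌─┘ │ │ │
│↓│   │ │ │   │   │   │ │ │
│ ├───┘ ╵ │ ╷ │ ┌─┘ ╷ │ └─┤
│↓│       │ │ │ │   │ │   │
│ │ ╶─────┤ ├─┘ │ ╷ └─┼─╴ │
│↓│       │ │   │ │   │   │
│ │ ┌───┐ │ ╵ ╶─┴─┴─╴ │ ╶─┤
│↓│ │↱ ↓│ │           │   │
│ └─┘ ╷ └─┤ ┌─────┬─┐ ├─╴ │
│↳ → ↑│↳ ↓│ │↱ → ↓│ │ │   │
├───┬─┴─╴ ├─┘ ┌─┐ │ ╵ │ ╶─┤
│   │↓ ← ↲│↱ ↑│ │↓│   │   │
│ ╷ │ ┌───┘ ┌─┤ ╵ │ ┌─┼─╴ │
│ │ │↓│  ↱ ↑│ │↓ ↲│ │ │   │
│ └─┘ ├─╴ ┌─┤ ╵ ┌─┘ ╵ │ ╷ │
│↓ ← ↲│↱ ↑│ │↓ ↲│     │ │ │
│ ┌───┤ ┌─┘ ╵ ┌─┴─┬───┤ └─┤
│↓│↱ ↓│↑│↓ ← ↲│↱ ↓│↱ ↓│   │
│ ╵ ╷ ╵ │ ┌───┘ ╷ ╵ ╷ └─╴ │
│↳ ↑│↳ ↑│↓│  ↱ ↑│↳ ↑│↳ → ↓│
├───┴───┘ └─╴ ┌─┴───┴───╴ │
│        ↳ → ↑│          B│
└─────────────┴───────────┘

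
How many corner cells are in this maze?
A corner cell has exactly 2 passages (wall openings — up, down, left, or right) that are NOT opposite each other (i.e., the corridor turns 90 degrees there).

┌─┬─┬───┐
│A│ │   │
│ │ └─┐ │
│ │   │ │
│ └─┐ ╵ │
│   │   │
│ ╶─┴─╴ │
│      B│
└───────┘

Counting corner cells (2 non-opposite passages):
Total corners: 6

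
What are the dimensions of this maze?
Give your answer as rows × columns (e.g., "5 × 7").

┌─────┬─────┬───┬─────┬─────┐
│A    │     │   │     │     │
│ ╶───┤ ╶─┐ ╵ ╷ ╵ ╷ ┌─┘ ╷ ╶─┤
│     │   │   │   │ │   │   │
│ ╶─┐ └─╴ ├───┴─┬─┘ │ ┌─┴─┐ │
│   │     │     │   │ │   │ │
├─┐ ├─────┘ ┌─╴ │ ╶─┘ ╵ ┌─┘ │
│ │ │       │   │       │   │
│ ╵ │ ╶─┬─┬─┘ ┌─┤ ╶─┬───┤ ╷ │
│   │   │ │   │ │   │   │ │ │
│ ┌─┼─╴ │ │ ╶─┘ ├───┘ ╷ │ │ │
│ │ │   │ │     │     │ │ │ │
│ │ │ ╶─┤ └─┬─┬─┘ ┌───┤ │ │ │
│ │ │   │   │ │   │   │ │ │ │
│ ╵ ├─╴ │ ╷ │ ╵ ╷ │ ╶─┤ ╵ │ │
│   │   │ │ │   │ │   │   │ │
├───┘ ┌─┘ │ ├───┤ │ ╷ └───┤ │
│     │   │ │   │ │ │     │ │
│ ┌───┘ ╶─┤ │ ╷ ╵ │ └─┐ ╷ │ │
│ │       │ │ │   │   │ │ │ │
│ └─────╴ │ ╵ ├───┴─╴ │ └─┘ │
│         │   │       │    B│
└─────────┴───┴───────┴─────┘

Counting the maze dimensions:
Rows (vertical): 11
Columns (horizontal): 14
Dimensions: 11 × 14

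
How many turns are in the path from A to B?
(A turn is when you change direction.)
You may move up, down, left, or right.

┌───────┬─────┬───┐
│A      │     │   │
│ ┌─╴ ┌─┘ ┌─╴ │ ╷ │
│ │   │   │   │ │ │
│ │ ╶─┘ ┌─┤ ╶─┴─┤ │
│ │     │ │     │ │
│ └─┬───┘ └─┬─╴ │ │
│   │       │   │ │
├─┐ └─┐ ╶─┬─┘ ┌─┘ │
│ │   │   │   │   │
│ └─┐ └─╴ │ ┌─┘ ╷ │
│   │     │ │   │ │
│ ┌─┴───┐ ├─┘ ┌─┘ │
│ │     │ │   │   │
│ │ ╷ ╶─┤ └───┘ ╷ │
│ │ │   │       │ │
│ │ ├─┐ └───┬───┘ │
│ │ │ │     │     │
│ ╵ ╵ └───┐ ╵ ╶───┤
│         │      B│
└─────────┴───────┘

Directions: down, down, down, right, down, right, down, right, right, down, down, right, right, right, up, right, down, down, left, left, down, right, right
Number of turns: 13

Solution:

┌───────┬─────┬───┐
│A      │     │   │
│ ┌─╴ ┌─┘ ┌─╴ │ ╷ │
│↓│   │   │   │ │ │
│ │ ╶─┘ ┌─┤ ╶─┴─┤ │
│↓│     │ │     │ │
│ └─┬───┘ └─┬─╴ │ │
│↳ ↓│       │   │ │
├─┐ └─┐ ╶─┬─┘ ┌─┘ │
│ │↳ ↓│   │   │   │
│ └─┐ └─╴ │ ┌─┘ ╷ │
│   │↳ → ↓│ │   │ │
│ ┌─┴───┐ ├─┘ ┌─┘ │
│ │     │↓│   │↱ ↓│
│ │ ╷ ╶─┤ └───┘ ╷ │
│ │ │   │↳ → → ↑│↓│
│ │ ├─┐ └───┬───┘ │
│ │ │ │     │↓ ← ↲│
│ ╵ ╵ └───┐ ╵ ╶───┤
│         │  ↳ → B│
└─────────┴───────┘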